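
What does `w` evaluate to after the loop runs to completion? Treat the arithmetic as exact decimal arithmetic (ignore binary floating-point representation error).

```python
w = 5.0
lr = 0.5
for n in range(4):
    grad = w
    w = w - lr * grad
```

Let's trace through this code step by step.

Initialize: w = 5.0
Initialize: lr = 0.5
Entering loop: for n in range(4):
After iteration 1: n = 0, w = 2.5, grad = 5.0
After iteration 2: n = 1, w = 1.25, grad = 2.5
After iteration 3: n = 2, w = 0.625, grad = 1.25
After iteration 4: n = 3, w = 0.3125, grad = 0.625
Loop ends.

Final answer: 0.3125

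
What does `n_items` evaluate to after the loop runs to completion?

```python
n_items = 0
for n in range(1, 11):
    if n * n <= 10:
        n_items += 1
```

Let's trace through this code step by step.

Initialize: n_items = 0
Entering loop: for n in range(1, 11):
After iteration 1: n = 1, n_items = 1
After iteration 2: n = 2, n_items = 2
After iteration 3: n = 3, n_items = 3
After iteration 4: n = 4, n_items = 3
After iteration 5: n = 5, n_items = 3
After iteration 6: n = 6, n_items = 3
After iteration 7: n = 7, n_items = 3
After iteration 8: n = 8, n_items = 3
After iteration 9: n = 9, n_items = 3
After iteration 10: n = 10, n_items = 3
Loop ends.

Final answer: 3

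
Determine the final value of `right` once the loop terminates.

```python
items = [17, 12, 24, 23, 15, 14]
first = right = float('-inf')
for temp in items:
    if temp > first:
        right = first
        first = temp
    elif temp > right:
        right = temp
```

Let's trace through this code step by step.

Initialize: items = [17, 12, 24, 23, 15, 14]
Initialize: first = -inf
Initialize: right = -inf
Entering loop: for temp in items:
After iteration 1: temp = 17, first = 17, right = -inf
After iteration 2: temp = 12, first = 17, right = 12
After iteration 3: temp = 24, first = 24, right = 17
After iteration 4: temp = 23, first = 24, right = 23
After iteration 5: temp = 15, first = 24, right = 23
After iteration 6: temp = 14, first = 24, right = 23
Loop ends.

Final answer: 23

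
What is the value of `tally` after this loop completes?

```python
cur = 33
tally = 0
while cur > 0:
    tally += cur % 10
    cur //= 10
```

Let's trace through this code step by step.

Initialize: cur = 33
Initialize: tally = 0
Entering loop: while cur > 0:
After iteration 1: cur = 3, tally = 3
After iteration 2: cur = 0, tally = 6
Loop ends.

Final answer: 6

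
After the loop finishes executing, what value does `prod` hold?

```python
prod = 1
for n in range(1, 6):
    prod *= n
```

Let's trace through this code step by step.

Initialize: prod = 1
Entering loop: for n in range(1, 6):
After iteration 1: n = 1, prod = 1
After iteration 2: n = 2, prod = 2
After iteration 3: n = 3, prod = 6
After iteration 4: n = 4, prod = 24
After iteration 5: n = 5, prod = 120
Loop ends.

Final answer: 120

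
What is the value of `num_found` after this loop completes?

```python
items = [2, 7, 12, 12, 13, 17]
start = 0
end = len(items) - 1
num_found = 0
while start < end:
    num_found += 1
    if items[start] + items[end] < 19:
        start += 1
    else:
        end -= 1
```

Let's trace through this code step by step.

Initialize: items = [2, 7, 12, 12, 13, 17]
Initialize: start = 0
Initialize: end = 5
Initialize: num_found = 0
Entering loop: while start < end:
After iteration 1: start = 0, end = 4, num_found = 1
After iteration 2: start = 1, end = 4, num_found = 2
After iteration 3: start = 1, end = 3, num_found = 3
After iteration 4: start = 1, end = 2, num_found = 4
After iteration 5: start = 1, end = 1, num_found = 5
Loop ends.

Final answer: 5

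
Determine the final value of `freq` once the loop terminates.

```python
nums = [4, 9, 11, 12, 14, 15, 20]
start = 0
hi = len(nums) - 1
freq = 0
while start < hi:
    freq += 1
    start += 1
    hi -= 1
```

Let's trace through this code step by step.

Initialize: nums = [4, 9, 11, 12, 14, 15, 20]
Initialize: start = 0
Initialize: hi = 6
Initialize: freq = 0
Entering loop: while start < hi:
After iteration 1: start = 1, hi = 5, freq = 1
After iteration 2: start = 2, hi = 4, freq = 2
After iteration 3: start = 3, hi = 3, freq = 3
Loop ends.

Final answer: 3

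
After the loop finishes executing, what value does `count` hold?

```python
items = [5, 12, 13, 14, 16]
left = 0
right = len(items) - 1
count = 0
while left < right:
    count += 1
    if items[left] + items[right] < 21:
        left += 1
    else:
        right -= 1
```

Let's trace through this code step by step.

Initialize: items = [5, 12, 13, 14, 16]
Initialize: left = 0
Initialize: right = 4
Initialize: count = 0
Entering loop: while left < right:
After iteration 1: left = 0, right = 3, count = 1
After iteration 2: left = 1, right = 3, count = 2
After iteration 3: left = 1, right = 2, count = 3
After iteration 4: left = 1, right = 1, count = 4
Loop ends.

Final answer: 4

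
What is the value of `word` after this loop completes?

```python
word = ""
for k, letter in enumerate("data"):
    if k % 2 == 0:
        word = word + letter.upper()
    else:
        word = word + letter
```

Let's trace through this code step by step.

Initialize: word = ''
Entering loop: for k, letter in enumerate("data"):
After iteration 1: k = 0, letter = 'd', word = 'D'
After iteration 2: k = 1, letter = 'a', word = 'Da'
After iteration 3: k = 2, letter = 't', word = 'DaT'
After iteration 4: k = 3, letter = 'a', word = 'DaTa'
Loop ends.

Final answer: 'DaTa'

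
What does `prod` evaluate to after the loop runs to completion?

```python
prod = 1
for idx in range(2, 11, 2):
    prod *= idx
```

Let's trace through this code step by step.

Initialize: prod = 1
Entering loop: for idx in range(2, 11, 2):
After iteration 1: idx = 2, prod = 2
After iteration 2: idx = 4, prod = 8
After iteration 3: idx = 6, prod = 48
After iteration 4: idx = 8, prod = 384
After iteration 5: idx = 10, prod = 3840
Loop ends.

Final answer: 3840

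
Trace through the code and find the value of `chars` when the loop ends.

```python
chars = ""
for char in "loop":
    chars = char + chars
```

Let's trace through this code step by step.

Initialize: chars = ''
Entering loop: for char in "loop":
After iteration 1: char = 'l', chars = 'l'
After iteration 2: char = 'o', chars = 'ol'
After iteration 3: char = 'o', chars = 'ool'
After iteration 4: char = 'p', chars = 'pool'
Loop ends.

Final answer: 'pool'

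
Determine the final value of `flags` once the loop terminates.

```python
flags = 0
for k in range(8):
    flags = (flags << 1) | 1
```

Let's trace through this code step by step.

Initialize: flags = 0
Entering loop: for k in range(8):
After iteration 1: k = 0, flags = 1
After iteration 2: k = 1, flags = 3
After iteration 3: k = 2, flags = 7
After iteration 4: k = 3, flags = 15
After iteration 5: k = 4, flags = 31
After iteration 6: k = 5, flags = 63
After iteration 7: k = 6, flags = 127
After iteration 8: k = 7, flags = 255
Loop ends.

Final answer: 255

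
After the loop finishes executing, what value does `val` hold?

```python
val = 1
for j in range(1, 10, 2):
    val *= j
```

Let's trace through this code step by step.

Initialize: val = 1
Entering loop: for j in range(1, 10, 2):
After iteration 1: j = 1, val = 1
After iteration 2: j = 3, val = 3
After iteration 3: j = 5, val = 15
After iteration 4: j = 7, val = 105
After iteration 5: j = 9, val = 945
Loop ends.

Final answer: 945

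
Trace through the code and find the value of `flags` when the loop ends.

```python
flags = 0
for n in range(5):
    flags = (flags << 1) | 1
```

Let's trace through this code step by step.

Initialize: flags = 0
Entering loop: for n in range(5):
After iteration 1: n = 0, flags = 1
After iteration 2: n = 1, flags = 3
After iteration 3: n = 2, flags = 7
After iteration 4: n = 3, flags = 15
After iteration 5: n = 4, flags = 31
Loop ends.

Final answer: 31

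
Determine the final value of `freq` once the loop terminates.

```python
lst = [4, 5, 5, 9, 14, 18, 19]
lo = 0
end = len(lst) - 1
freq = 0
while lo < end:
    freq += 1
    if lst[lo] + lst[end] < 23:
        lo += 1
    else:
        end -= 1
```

Let's trace through this code step by step.

Initialize: lst = [4, 5, 5, 9, 14, 18, 19]
Initialize: lo = 0
Initialize: end = 6
Initialize: freq = 0
Entering loop: while lo < end:
After iteration 1: lo = 0, end = 5, freq = 1
After iteration 2: lo = 1, end = 5, freq = 2
After iteration 3: lo = 1, end = 4, freq = 3
After iteration 4: lo = 2, end = 4, freq = 4
After iteration 5: lo = 3, end = 4, freq = 5
After iteration 6: lo = 3, end = 3, freq = 6
Loop ends.

Final answer: 6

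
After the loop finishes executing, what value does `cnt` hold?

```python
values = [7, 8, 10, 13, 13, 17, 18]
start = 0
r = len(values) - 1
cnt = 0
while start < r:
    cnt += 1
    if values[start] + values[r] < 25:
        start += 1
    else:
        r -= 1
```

Let's trace through this code step by step.

Initialize: values = [7, 8, 10, 13, 13, 17, 18]
Initialize: start = 0
Initialize: r = 6
Initialize: cnt = 0
Entering loop: while start < r:
After iteration 1: start = 0, r = 5, cnt = 1
After iteration 2: start = 1, r = 5, cnt = 2
After iteration 3: start = 1, r = 4, cnt = 3
After iteration 4: start = 2, r = 4, cnt = 4
After iteration 5: start = 3, r = 4, cnt = 5
After iteration 6: start = 3, r = 3, cnt = 6
Loop ends.

Final answer: 6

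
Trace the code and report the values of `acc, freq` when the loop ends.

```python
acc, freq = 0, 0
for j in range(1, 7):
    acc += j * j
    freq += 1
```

Let's trace through this code step by step.

Initialize: acc = 0
Initialize: freq = 0
Entering loop: for j in range(1, 7):
After iteration 1: j = 1, acc = 1, freq = 1
After iteration 2: j = 2, acc = 5, freq = 2
After iteration 3: j = 3, acc = 14, freq = 3
After iteration 4: j = 4, acc = 30, freq = 4
After iteration 5: j = 5, acc = 55, freq = 5
After iteration 6: j = 6, acc = 91, freq = 6
Loop ends.

Final answer: 91, 6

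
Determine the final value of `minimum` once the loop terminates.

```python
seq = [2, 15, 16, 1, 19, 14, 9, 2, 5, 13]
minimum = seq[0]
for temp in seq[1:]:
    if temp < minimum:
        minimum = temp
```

Let's trace through this code step by step.

Initialize: seq = [2, 15, 16, 1, 19, 14, 9, 2, 5, 13]
Initialize: minimum = 2
Entering loop: for temp in seq[1:]:
After iteration 1: temp = 15, minimum = 2
After iteration 2: temp = 16, minimum = 2
After iteration 3: temp = 1, minimum = 1
After iteration 4: temp = 19, minimum = 1
After iteration 5: temp = 14, minimum = 1
After iteration 6: temp = 9, minimum = 1
After iteration 7: temp = 2, minimum = 1
After iteration 8: temp = 5, minimum = 1
After iteration 9: temp = 13, minimum = 1
Loop ends.

Final answer: 1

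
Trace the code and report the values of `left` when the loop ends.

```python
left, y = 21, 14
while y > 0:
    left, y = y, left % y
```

Let's trace through this code step by step.

Initialize: left = 21
Initialize: y = 14
Entering loop: while y > 0:
After iteration 1: left = 14, y = 7
After iteration 2: left = 7, y = 0
Loop ends.

Final answer: 7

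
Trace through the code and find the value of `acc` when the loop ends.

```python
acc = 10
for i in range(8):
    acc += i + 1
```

Let's trace through this code step by step.

Initialize: acc = 10
Entering loop: for i in range(8):
After iteration 1: i = 0, acc = 11
After iteration 2: i = 1, acc = 13
After iteration 3: i = 2, acc = 16
After iteration 4: i = 3, acc = 20
After iteration 5: i = 4, acc = 25
After iteration 6: i = 5, acc = 31
After iteration 7: i = 6, acc = 38
After iteration 8: i = 7, acc = 46
Loop ends.

Final answer: 46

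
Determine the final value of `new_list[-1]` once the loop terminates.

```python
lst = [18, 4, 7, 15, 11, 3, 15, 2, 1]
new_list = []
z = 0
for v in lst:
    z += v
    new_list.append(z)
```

Let's trace through this code step by step.

Initialize: lst = [18, 4, 7, 15, 11, 3, 15, 2, 1]
Initialize: new_list = []
Initialize: z = 0
Entering loop: for v in lst:
After iteration 1: v = 18, new_list = [18], z = 18
After iteration 2: v = 4, new_list = [18, 22], z = 22
After iteration 3: v = 7, new_list = [18, 22, 29], z = 29
After iteration 4: v = 15, new_list = [18, 22, 29, 44], z = 44
After iteration 5: v = 11, new_list = [18, 22, 29, 44, 55], z = 55
After iteration 6: v = 3, new_list = [18, 22, 29, 44, 55, 58], z = 58
After iteration 7: v = 15, new_list = [18, 22, 29, 44, 55, 58, 73], z = 73
After iteration 8: v = 2, new_list = [18, 22, 29, 44, 55, 58, 73, 75], z = 75
After iteration 9: v = 1, new_list = [18, 22, 29, 44, 55, 58, 73, 75, 76], z = 76
Loop ends.
new_list[-1] = 76

Final answer: 76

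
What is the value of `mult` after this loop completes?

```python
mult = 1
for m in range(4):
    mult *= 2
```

Let's trace through this code step by step.

Initialize: mult = 1
Entering loop: for m in range(4):
After iteration 1: m = 0, mult = 2
After iteration 2: m = 1, mult = 4
After iteration 3: m = 2, mult = 8
After iteration 4: m = 3, mult = 16
Loop ends.

Final answer: 16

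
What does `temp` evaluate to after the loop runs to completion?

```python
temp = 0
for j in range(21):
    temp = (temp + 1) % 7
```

Let's trace through this code step by step.

Initialize: temp = 0
Entering loop: for j in range(21):
After iteration 1: j = 0, temp = 1
After iteration 2: j = 1, temp = 2
After iteration 3: j = 2, temp = 3
After iteration 4: j = 3, temp = 4
After iteration 5: j = 4, temp = 5
After iteration 6: j = 5, temp = 6
After iteration 7: j = 6, temp = 0
After iteration 8: j = 7, temp = 1
After iteration 9: j = 8, temp = 2
After iteration 10: j = 9, temp = 3
After iteration 11: j = 10, temp = 4
After iteration 12: j = 11, temp = 5
After iteration 13: j = 12, temp = 6
After iteration 14: j = 13, temp = 0
After iteration 15: j = 14, temp = 1
After iteration 16: j = 15, temp = 2
After iteration 17: j = 16, temp = 3
After iteration 18: j = 17, temp = 4
After iteration 19: j = 18, temp = 5
After iteration 20: j = 19, temp = 6
After iteration 21: j = 20, temp = 0
Loop ends.

Final answer: 0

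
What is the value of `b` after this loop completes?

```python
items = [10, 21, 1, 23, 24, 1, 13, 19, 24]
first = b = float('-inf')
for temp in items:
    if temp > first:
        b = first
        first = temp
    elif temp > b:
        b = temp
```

Let's trace through this code step by step.

Initialize: items = [10, 21, 1, 23, 24, 1, 13, 19, 24]
Initialize: first = -inf
Initialize: b = -inf
Entering loop: for temp in items:
After iteration 1: temp = 10, first = 10, b = -inf
After iteration 2: temp = 21, first = 21, b = 10
After iteration 3: temp = 1, first = 21, b = 10
After iteration 4: temp = 23, first = 23, b = 21
After iteration 5: temp = 24, first = 24, b = 23
After iteration 6: temp = 1, first = 24, b = 23
After iteration 7: temp = 13, first = 24, b = 23
After iteration 8: temp = 19, first = 24, b = 23
After iteration 9: temp = 24, first = 24, b = 24
Loop ends.

Final answer: 24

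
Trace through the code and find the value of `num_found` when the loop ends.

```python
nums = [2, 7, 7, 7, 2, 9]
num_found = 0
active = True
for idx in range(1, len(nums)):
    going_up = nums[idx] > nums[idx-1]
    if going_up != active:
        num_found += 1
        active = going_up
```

Let's trace through this code step by step.

Initialize: nums = [2, 7, 7, 7, 2, 9]
Initialize: num_found = 0
Initialize: active = True
Entering loop: for idx in range(1, len(nums)):
After iteration 1: idx = 1, num_found = 0, active = True, going_up = True
After iteration 2: idx = 2, num_found = 1, active = False, going_up = False
After iteration 3: idx = 3, num_found = 1, active = False, going_up = False
After iteration 4: idx = 4, num_found = 1, active = False, going_up = False
After iteration 5: idx = 5, num_found = 2, active = True, going_up = True
Loop ends.

Final answer: 2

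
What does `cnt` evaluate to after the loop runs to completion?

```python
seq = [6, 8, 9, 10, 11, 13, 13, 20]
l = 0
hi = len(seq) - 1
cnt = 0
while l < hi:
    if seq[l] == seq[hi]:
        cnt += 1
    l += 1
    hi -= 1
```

Let's trace through this code step by step.

Initialize: seq = [6, 8, 9, 10, 11, 13, 13, 20]
Initialize: l = 0
Initialize: hi = 7
Initialize: cnt = 0
Entering loop: while l < hi:
After iteration 1: l = 1, hi = 6, cnt = 0
After iteration 2: l = 2, hi = 5, cnt = 0
After iteration 3: l = 3, hi = 4, cnt = 0
After iteration 4: l = 4, hi = 3, cnt = 0
Loop ends.

Final answer: 0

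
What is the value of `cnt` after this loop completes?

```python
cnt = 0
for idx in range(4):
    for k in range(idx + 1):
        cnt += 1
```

Let's trace through this code step by step.

Initialize: cnt = 0
Entering loop: for idx in range(4):
After iteration 1: idx = 0, cnt = 1, k = 0
After iteration 2: idx = 1, cnt = 3, k = 1
After iteration 3: idx = 2, cnt = 6, k = 2
After iteration 4: idx = 3, cnt = 10, k = 3
Loop ends.

Final answer: 10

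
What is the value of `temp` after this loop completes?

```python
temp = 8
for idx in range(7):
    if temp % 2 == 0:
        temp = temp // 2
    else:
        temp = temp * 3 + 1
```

Let's trace through this code step by step.

Initialize: temp = 8
Entering loop: for idx in range(7):
After iteration 1: idx = 0, temp = 4
After iteration 2: idx = 1, temp = 2
After iteration 3: idx = 2, temp = 1
After iteration 4: idx = 3, temp = 4
After iteration 5: idx = 4, temp = 2
After iteration 6: idx = 5, temp = 1
After iteration 7: idx = 6, temp = 4
Loop ends.

Final answer: 4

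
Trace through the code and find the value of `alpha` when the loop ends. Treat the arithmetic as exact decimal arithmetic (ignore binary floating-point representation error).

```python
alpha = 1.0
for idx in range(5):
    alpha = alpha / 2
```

Let's trace through this code step by step.

Initialize: alpha = 1.0
Entering loop: for idx in range(5):
After iteration 1: idx = 0, alpha = 0.5
After iteration 2: idx = 1, alpha = 0.25
After iteration 3: idx = 2, alpha = 0.125
After iteration 4: idx = 3, alpha = 0.0625
After iteration 5: idx = 4, alpha = 0.03125
Loop ends.

Final answer: 0.03125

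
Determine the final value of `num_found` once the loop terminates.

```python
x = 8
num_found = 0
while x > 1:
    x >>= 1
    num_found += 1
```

Let's trace through this code step by step.

Initialize: x = 8
Initialize: num_found = 0
Entering loop: while x > 1:
After iteration 1: x = 4, num_found = 1
After iteration 2: x = 2, num_found = 2
After iteration 3: x = 1, num_found = 3
Loop ends.

Final answer: 3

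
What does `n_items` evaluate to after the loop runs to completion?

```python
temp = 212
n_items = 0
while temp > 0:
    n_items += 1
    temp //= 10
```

Let's trace through this code step by step.

Initialize: temp = 212
Initialize: n_items = 0
Entering loop: while temp > 0:
After iteration 1: temp = 21, n_items = 1
After iteration 2: temp = 2, n_items = 2
After iteration 3: temp = 0, n_items = 3
Loop ends.

Final answer: 3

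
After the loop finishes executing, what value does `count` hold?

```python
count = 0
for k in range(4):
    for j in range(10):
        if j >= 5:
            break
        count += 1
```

Let's trace through this code step by step.

Initialize: count = 0
Entering loop: for k in range(4):
After iteration 1: k = 0, count = 5
After iteration 2: k = 1, count = 10
After iteration 3: k = 2, count = 15
After iteration 4: k = 3, count = 20
Loop ends.

Final answer: 20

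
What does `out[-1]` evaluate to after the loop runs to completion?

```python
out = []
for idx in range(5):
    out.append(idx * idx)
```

Let's trace through this code step by step.

Initialize: out = []
Entering loop: for idx in range(5):
After iteration 1: idx = 0, out = [0]
After iteration 2: idx = 1, out = [0, 1]
After iteration 3: idx = 2, out = [0, 1, 4]
After iteration 4: idx = 3, out = [0, 1, 4, 9]
After iteration 5: idx = 4, out = [0, 1, 4, 9, 16]
Loop ends.
out[-1] = 16

Final answer: 16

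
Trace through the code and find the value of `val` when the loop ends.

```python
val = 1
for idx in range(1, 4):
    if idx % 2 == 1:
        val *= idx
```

Let's trace through this code step by step.

Initialize: val = 1
Entering loop: for idx in range(1, 4):
After iteration 1: idx = 1, val = 1
After iteration 2: idx = 2, val = 1
After iteration 3: idx = 3, val = 3
Loop ends.

Final answer: 3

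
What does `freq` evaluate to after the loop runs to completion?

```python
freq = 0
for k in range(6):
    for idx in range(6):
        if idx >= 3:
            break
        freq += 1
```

Let's trace through this code step by step.

Initialize: freq = 0
Entering loop: for k in range(6):
After iteration 1: k = 0, freq = 3
After iteration 2: k = 1, freq = 6
After iteration 3: k = 2, freq = 9
After iteration 4: k = 3, freq = 12
After iteration 5: k = 4, freq = 15
After iteration 6: k = 5, freq = 18
Loop ends.

Final answer: 18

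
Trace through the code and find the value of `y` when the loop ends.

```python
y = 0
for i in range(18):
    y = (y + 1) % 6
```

Let's trace through this code step by step.

Initialize: y = 0
Entering loop: for i in range(18):
After iteration 1: i = 0, y = 1
After iteration 2: i = 1, y = 2
After iteration 3: i = 2, y = 3
After iteration 4: i = 3, y = 4
After iteration 5: i = 4, y = 5
After iteration 6: i = 5, y = 0
After iteration 7: i = 6, y = 1
After iteration 8: i = 7, y = 2
After iteration 9: i = 8, y = 3
After iteration 10: i = 9, y = 4
After iteration 11: i = 10, y = 5
After iteration 12: i = 11, y = 0
After iteration 13: i = 12, y = 1
After iteration 14: i = 13, y = 2
After iteration 15: i = 14, y = 3
After iteration 16: i = 15, y = 4
After iteration 17: i = 16, y = 5
After iteration 18: i = 17, y = 0
Loop ends.

Final answer: 0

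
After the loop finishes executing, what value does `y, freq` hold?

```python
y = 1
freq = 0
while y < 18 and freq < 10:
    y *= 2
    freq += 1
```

Let's trace through this code step by step.

Initialize: y = 1
Initialize: freq = 0
Entering loop: while y < 18 and freq < 10:
After iteration 1: y = 2, freq = 1
After iteration 2: y = 4, freq = 2
After iteration 3: y = 8, freq = 3
After iteration 4: y = 16, freq = 4
After iteration 5: y = 32, freq = 5
Loop ends.

Final answer: 32, 5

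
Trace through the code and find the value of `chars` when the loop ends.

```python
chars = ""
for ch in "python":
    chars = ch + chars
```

Let's trace through this code step by step.

Initialize: chars = ''
Entering loop: for ch in "python":
After iteration 1: ch = 'p', chars = 'p'
After iteration 2: ch = 'y', chars = 'yp'
After iteration 3: ch = 't', chars = 'typ'
After iteration 4: ch = 'h', chars = 'htyp'
After iteration 5: ch = 'o', chars = 'ohtyp'
After iteration 6: ch = 'n', chars = 'nohtyp'
Loop ends.

Final answer: 'nohtyp'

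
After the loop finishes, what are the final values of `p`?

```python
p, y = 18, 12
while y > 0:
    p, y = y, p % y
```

Let's trace through this code step by step.

Initialize: p = 18
Initialize: y = 12
Entering loop: while y > 0:
After iteration 1: p = 12, y = 6
After iteration 2: p = 6, y = 0
Loop ends.

Final answer: 6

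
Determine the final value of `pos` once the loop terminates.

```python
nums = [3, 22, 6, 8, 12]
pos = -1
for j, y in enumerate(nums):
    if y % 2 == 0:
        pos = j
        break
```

Let's trace through this code step by step.

Initialize: nums = [3, 22, 6, 8, 12]
Initialize: pos = -1
Entering loop: for j, y in enumerate(nums):
After iteration 1: j = 0, y = 3, pos = -1
After iteration 2: j = 1, y = 22, pos = 1
Loop ends.

Final answer: 1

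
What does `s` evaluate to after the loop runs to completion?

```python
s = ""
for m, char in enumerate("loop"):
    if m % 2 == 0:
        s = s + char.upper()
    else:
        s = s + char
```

Let's trace through this code step by step.

Initialize: s = ''
Entering loop: for m, char in enumerate("loop"):
After iteration 1: m = 0, char = 'l', s = 'L'
After iteration 2: m = 1, char = 'o', s = 'Lo'
After iteration 3: m = 2, char = 'o', s = 'LoO'
After iteration 4: m = 3, char = 'p', s = 'LoOp'
Loop ends.

Final answer: 'LoOp'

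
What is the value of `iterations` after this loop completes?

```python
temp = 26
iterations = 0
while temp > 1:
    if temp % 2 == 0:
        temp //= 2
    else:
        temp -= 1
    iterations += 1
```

Let's trace through this code step by step.

Initialize: temp = 26
Initialize: iterations = 0
Entering loop: while temp > 1:
After iteration 1: temp = 13, iterations = 1
After iteration 2: temp = 12, iterations = 2
After iteration 3: temp = 6, iterations = 3
After iteration 4: temp = 3, iterations = 4
After iteration 5: temp = 2, iterations = 5
After iteration 6: temp = 1, iterations = 6
Loop ends.

Final answer: 6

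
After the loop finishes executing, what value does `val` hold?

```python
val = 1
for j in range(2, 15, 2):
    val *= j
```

Let's trace through this code step by step.

Initialize: val = 1
Entering loop: for j in range(2, 15, 2):
After iteration 1: j = 2, val = 2
After iteration 2: j = 4, val = 8
After iteration 3: j = 6, val = 48
After iteration 4: j = 8, val = 384
After iteration 5: j = 10, val = 3840
After iteration 6: j = 12, val = 46080
After iteration 7: j = 14, val = 645120
Loop ends.

Final answer: 645120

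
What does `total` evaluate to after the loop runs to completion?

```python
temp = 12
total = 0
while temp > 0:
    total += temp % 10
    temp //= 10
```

Let's trace through this code step by step.

Initialize: temp = 12
Initialize: total = 0
Entering loop: while temp > 0:
After iteration 1: temp = 1, total = 2
After iteration 2: temp = 0, total = 3
Loop ends.

Final answer: 3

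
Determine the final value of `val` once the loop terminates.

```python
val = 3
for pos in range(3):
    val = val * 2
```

Let's trace through this code step by step.

Initialize: val = 3
Entering loop: for pos in range(3):
After iteration 1: pos = 0, val = 6
After iteration 2: pos = 1, val = 12
After iteration 3: pos = 2, val = 24
Loop ends.

Final answer: 24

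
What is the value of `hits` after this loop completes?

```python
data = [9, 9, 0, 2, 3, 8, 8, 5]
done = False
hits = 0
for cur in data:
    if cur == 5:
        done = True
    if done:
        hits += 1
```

Let's trace through this code step by step.

Initialize: data = [9, 9, 0, 2, 3, 8, 8, 5]
Initialize: done = False
Initialize: hits = 0
Entering loop: for cur in data:
After iteration 1: cur = 9, done = False, hits = 0
After iteration 2: cur = 9, done = False, hits = 0
After iteration 3: cur = 0, done = False, hits = 0
After iteration 4: cur = 2, done = False, hits = 0
After iteration 5: cur = 3, done = False, hits = 0
After iteration 6: cur = 8, done = False, hits = 0
After iteration 7: cur = 8, done = False, hits = 0
After iteration 8: cur = 5, done = True, hits = 1
Loop ends.

Final answer: 1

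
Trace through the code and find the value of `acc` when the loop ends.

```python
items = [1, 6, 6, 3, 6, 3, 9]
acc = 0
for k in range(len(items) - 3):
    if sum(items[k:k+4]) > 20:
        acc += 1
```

Let's trace through this code step by step.

Initialize: items = [1, 6, 6, 3, 6, 3, 9]
Initialize: acc = 0
Entering loop: for k in range(len(items) - 3):
After iteration 1: k = 0, acc = 0
After iteration 2: k = 1, acc = 1
After iteration 3: k = 2, acc = 1
After iteration 4: k = 3, acc = 2
Loop ends.

Final answer: 2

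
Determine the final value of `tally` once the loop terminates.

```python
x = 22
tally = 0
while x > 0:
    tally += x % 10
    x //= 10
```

Let's trace through this code step by step.

Initialize: x = 22
Initialize: tally = 0
Entering loop: while x > 0:
After iteration 1: x = 2, tally = 2
After iteration 2: x = 0, tally = 4
Loop ends.

Final answer: 4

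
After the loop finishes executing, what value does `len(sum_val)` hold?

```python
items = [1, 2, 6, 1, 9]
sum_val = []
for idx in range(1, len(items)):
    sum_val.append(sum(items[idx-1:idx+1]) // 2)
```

Let's trace through this code step by step.

Initialize: items = [1, 2, 6, 1, 9]
Initialize: sum_val = []
Entering loop: for idx in range(1, len(items)):
After iteration 1: idx = 1, sum_val = [1]
After iteration 2: idx = 2, sum_val = [1, 4]
After iteration 3: idx = 3, sum_val = [1, 4, 3]
After iteration 4: idx = 4, sum_val = [1, 4, 3, 5]
Loop ends.
len(sum_val) = 4

Final answer: 4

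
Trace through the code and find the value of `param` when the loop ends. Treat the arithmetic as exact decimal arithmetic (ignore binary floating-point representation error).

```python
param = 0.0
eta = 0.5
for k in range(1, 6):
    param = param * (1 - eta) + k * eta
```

Let's trace through this code step by step.

Initialize: param = 0.0
Initialize: eta = 0.5
Entering loop: for k in range(1, 6):
After iteration 1: k = 1, param = 0.5
After iteration 2: k = 2, param = 1.25
After iteration 3: k = 3, param = 2.125
After iteration 4: k = 4, param = 3.0625
After iteration 5: k = 5, param = 4.03125
Loop ends.

Final answer: 4.03125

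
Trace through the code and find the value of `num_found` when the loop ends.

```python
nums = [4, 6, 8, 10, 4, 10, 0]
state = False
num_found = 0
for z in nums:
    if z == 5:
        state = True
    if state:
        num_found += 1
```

Let's trace through this code step by step.

Initialize: nums = [4, 6, 8, 10, 4, 10, 0]
Initialize: state = False
Initialize: num_found = 0
Entering loop: for z in nums:
After iteration 1: z = 4, num_found = 0
After iteration 2: z = 6, num_found = 0
After iteration 3: z = 8, num_found = 0
After iteration 4: z = 10, num_found = 0
After iteration 5: z = 4, num_found = 0
After iteration 6: z = 10, num_found = 0
After iteration 7: z = 0, num_found = 0
Loop ends.

Final answer: 0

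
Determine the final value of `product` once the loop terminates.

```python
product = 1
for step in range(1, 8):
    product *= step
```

Let's trace through this code step by step.

Initialize: product = 1
Entering loop: for step in range(1, 8):
After iteration 1: step = 1, product = 1
After iteration 2: step = 2, product = 2
After iteration 3: step = 3, product = 6
After iteration 4: step = 4, product = 24
After iteration 5: step = 5, product = 120
After iteration 6: step = 6, product = 720
After iteration 7: step = 7, product = 5040
Loop ends.

Final answer: 5040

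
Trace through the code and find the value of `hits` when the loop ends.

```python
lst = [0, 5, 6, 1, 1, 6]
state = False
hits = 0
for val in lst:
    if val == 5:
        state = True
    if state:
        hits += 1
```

Let's trace through this code step by step.

Initialize: lst = [0, 5, 6, 1, 1, 6]
Initialize: state = False
Initialize: hits = 0
Entering loop: for val in lst:
After iteration 1: val = 0, state = False, hits = 0
After iteration 2: val = 5, state = True, hits = 1
After iteration 3: val = 6, state = True, hits = 2
After iteration 4: val = 1, state = True, hits = 3
After iteration 5: val = 1, state = True, hits = 4
After iteration 6: val = 6, state = True, hits = 5
Loop ends.

Final answer: 5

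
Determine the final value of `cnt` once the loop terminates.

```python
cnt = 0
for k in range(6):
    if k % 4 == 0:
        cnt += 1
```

Let's trace through this code step by step.

Initialize: cnt = 0
Entering loop: for k in range(6):
After iteration 1: k = 0, cnt = 1
After iteration 2: k = 1, cnt = 1
After iteration 3: k = 2, cnt = 1
After iteration 4: k = 3, cnt = 1
After iteration 5: k = 4, cnt = 2
After iteration 6: k = 5, cnt = 2
Loop ends.

Final answer: 2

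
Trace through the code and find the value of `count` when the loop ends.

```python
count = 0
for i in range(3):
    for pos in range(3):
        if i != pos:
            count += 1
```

Let's trace through this code step by step.

Initialize: count = 0
Entering loop: for i in range(3):
After iteration 1: i = 0, count = 2
After iteration 2: i = 1, count = 4
After iteration 3: i = 2, count = 6
Loop ends.

Final answer: 6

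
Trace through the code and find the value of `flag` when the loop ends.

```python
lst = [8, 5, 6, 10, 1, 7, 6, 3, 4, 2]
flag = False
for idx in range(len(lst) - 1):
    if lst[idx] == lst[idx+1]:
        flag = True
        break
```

Let's trace through this code step by step.

Initialize: lst = [8, 5, 6, 10, 1, 7, 6, 3, 4, 2]
Initialize: flag = False
Entering loop: for idx in range(len(lst) - 1):
After iteration 1: idx = 0, flag = False
After iteration 2: idx = 1, flag = False
After iteration 3: idx = 2, flag = False
After iteration 4: idx = 3, flag = False
After iteration 5: idx = 4, flag = False
After iteration 6: idx = 5, flag = False
After iteration 7: idx = 6, flag = False
After iteration 8: idx = 7, flag = False
After iteration 9: idx = 8, flag = False
Loop ends.

Final answer: False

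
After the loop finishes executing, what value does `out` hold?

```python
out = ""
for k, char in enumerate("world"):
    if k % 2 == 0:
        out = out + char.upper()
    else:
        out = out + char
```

Let's trace through this code step by step.

Initialize: out = ''
Entering loop: for k, char in enumerate("world"):
After iteration 1: k = 0, char = 'w', out = 'W'
After iteration 2: k = 1, char = 'o', out = 'Wo'
After iteration 3: k = 2, char = 'r', out = 'WoR'
After iteration 4: k = 3, char = 'l', out = 'WoRl'
After iteration 5: k = 4, char = 'd', out = 'WoRlD'
Loop ends.

Final answer: 'WoRlD'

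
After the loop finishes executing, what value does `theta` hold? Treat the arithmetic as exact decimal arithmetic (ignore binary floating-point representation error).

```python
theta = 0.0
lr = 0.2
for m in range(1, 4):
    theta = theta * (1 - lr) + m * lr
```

Let's trace through this code step by step.

Initialize: theta = 0.0
Initialize: lr = 0.2
Entering loop: for m in range(1, 4):
After iteration 1: m = 1, theta = 0.2
After iteration 2: m = 2, theta = 0.56
After iteration 3: m = 3, theta = 1.048
Loop ends.

Final answer: 1.048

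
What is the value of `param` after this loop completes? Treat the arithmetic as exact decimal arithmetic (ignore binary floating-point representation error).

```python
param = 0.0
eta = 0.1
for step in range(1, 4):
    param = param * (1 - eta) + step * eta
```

Let's trace through this code step by step.

Initialize: param = 0.0
Initialize: eta = 0.1
Entering loop: for step in range(1, 4):
After iteration 1: step = 1, param = 0.1
After iteration 2: step = 2, param = 0.29
After iteration 3: step = 3, param = 0.561
Loop ends.

Final answer: 0.561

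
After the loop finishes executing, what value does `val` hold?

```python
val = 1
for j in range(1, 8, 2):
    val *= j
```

Let's trace through this code step by step.

Initialize: val = 1
Entering loop: for j in range(1, 8, 2):
After iteration 1: j = 1, val = 1
After iteration 2: j = 3, val = 3
After iteration 3: j = 5, val = 15
After iteration 4: j = 7, val = 105
Loop ends.

Final answer: 105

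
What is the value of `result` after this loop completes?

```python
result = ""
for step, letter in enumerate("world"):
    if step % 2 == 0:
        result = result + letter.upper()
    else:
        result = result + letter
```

Let's trace through this code step by step.

Initialize: result = ''
Entering loop: for step, letter in enumerate("world"):
After iteration 1: step = 0, letter = 'w', result = 'W'
After iteration 2: step = 1, letter = 'o', result = 'Wo'
After iteration 3: step = 2, letter = 'r', result = 'WoR'
After iteration 4: step = 3, letter = 'l', result = 'WoRl'
After iteration 5: step = 4, letter = 'd', result = 'WoRlD'
Loop ends.

Final answer: 'WoRlD'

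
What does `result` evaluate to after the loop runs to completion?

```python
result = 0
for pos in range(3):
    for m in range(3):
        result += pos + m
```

Let's trace through this code step by step.

Initialize: result = 0
Entering loop: for pos in range(3):
After iteration 1: pos = 0, result = 3
After iteration 2: pos = 1, result = 9
After iteration 3: pos = 2, result = 18
Loop ends.

Final answer: 18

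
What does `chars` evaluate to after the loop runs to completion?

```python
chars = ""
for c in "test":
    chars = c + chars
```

Let's trace through this code step by step.

Initialize: chars = ''
Entering loop: for c in "test":
After iteration 1: c = 't', chars = 't'
After iteration 2: c = 'e', chars = 'et'
After iteration 3: c = 's', chars = 'set'
After iteration 4: c = 't', chars = 'tset'
Loop ends.

Final answer: 'tset'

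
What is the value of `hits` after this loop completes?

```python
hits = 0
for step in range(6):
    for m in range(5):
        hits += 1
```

Let's trace through this code step by step.

Initialize: hits = 0
Entering loop: for step in range(6):
After iteration 1: step = 0, hits = 5
After iteration 2: step = 1, hits = 10
After iteration 3: step = 2, hits = 15
After iteration 4: step = 3, hits = 20
After iteration 5: step = 4, hits = 25
After iteration 6: step = 5, hits = 30
Loop ends.

Final answer: 30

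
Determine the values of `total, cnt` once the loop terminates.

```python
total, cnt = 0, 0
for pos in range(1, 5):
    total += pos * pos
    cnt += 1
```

Let's trace through this code step by step.

Initialize: total = 0
Initialize: cnt = 0
Entering loop: for pos in range(1, 5):
After iteration 1: pos = 1, total = 1, cnt = 1
After iteration 2: pos = 2, total = 5, cnt = 2
After iteration 3: pos = 3, total = 14, cnt = 3
After iteration 4: pos = 4, total = 30, cnt = 4
Loop ends.

Final answer: 30, 4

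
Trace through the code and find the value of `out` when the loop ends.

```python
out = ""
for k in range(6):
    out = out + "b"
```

Let's trace through this code step by step.

Initialize: out = ''
Entering loop: for k in range(6):
After iteration 1: k = 0, out = 'b'
After iteration 2: k = 1, out = 'bb'
After iteration 3: k = 2, out = 'bbb'
After iteration 4: k = 3, out = 'bbbb'
After iteration 5: k = 4, out = 'bbbbb'
After iteration 6: k = 5, out = 'bbbbbb'
Loop ends.

Final answer: 'bbbbbb'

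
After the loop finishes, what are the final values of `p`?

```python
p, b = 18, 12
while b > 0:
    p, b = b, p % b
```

Let's trace through this code step by step.

Initialize: p = 18
Initialize: b = 12
Entering loop: while b > 0:
After iteration 1: p = 12, b = 6
After iteration 2: p = 6, b = 0
Loop ends.

Final answer: 6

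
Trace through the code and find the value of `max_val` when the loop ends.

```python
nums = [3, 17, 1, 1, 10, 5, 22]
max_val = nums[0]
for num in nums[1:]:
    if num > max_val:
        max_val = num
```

Let's trace through this code step by step.

Initialize: nums = [3, 17, 1, 1, 10, 5, 22]
Initialize: max_val = 3
Entering loop: for num in nums[1:]:
After iteration 1: num = 17, max_val = 17
After iteration 2: num = 1, max_val = 17
After iteration 3: num = 1, max_val = 17
After iteration 4: num = 10, max_val = 17
After iteration 5: num = 5, max_val = 17
After iteration 6: num = 22, max_val = 22
Loop ends.

Final answer: 22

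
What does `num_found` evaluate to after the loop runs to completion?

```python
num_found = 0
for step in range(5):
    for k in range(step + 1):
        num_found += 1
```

Let's trace through this code step by step.

Initialize: num_found = 0
Entering loop: for step in range(5):
After iteration 1: step = 0, num_found = 1, k = 0
After iteration 2: step = 1, num_found = 3, k = 1
After iteration 3: step = 2, num_found = 6, k = 2
After iteration 4: step = 3, num_found = 10, k = 3
After iteration 5: step = 4, num_found = 15, k = 4
Loop ends.

Final answer: 15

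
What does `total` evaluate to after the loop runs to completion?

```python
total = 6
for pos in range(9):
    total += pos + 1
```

Let's trace through this code step by step.

Initialize: total = 6
Entering loop: for pos in range(9):
After iteration 1: pos = 0, total = 7
After iteration 2: pos = 1, total = 9
After iteration 3: pos = 2, total = 12
After iteration 4: pos = 3, total = 16
After iteration 5: pos = 4, total = 21
After iteration 6: pos = 5, total = 27
After iteration 7: pos = 6, total = 34
After iteration 8: pos = 7, total = 42
After iteration 9: pos = 8, total = 51
Loop ends.

Final answer: 51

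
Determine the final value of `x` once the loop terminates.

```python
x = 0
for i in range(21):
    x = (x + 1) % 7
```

Let's trace through this code step by step.

Initialize: x = 0
Entering loop: for i in range(21):
After iteration 1: i = 0, x = 1
After iteration 2: i = 1, x = 2
After iteration 3: i = 2, x = 3
After iteration 4: i = 3, x = 4
After iteration 5: i = 4, x = 5
After iteration 6: i = 5, x = 6
After iteration 7: i = 6, x = 0
After iteration 8: i = 7, x = 1
After iteration 9: i = 8, x = 2
After iteration 10: i = 9, x = 3
After iteration 11: i = 10, x = 4
After iteration 12: i = 11, x = 5
After iteration 13: i = 12, x = 6
After iteration 14: i = 13, x = 0
After iteration 15: i = 14, x = 1
After iteration 16: i = 15, x = 2
After iteration 17: i = 16, x = 3
After iteration 18: i = 17, x = 4
After iteration 19: i = 18, x = 5
After iteration 20: i = 19, x = 6
After iteration 21: i = 20, x = 0
Loop ends.

Final answer: 0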